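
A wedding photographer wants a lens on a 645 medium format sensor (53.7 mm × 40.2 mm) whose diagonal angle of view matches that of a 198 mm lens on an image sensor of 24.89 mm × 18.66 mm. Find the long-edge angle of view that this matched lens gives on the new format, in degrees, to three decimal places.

7.197°

Sensor diagonal = √(24.89² + 18.66²) = √967.7077 ≈ 31.1080 mm.
Sensor diagonal = √(53.7² + 40.2²) = √4499.7300 ≈ 67.0800 mm.
Equal diagonal AOV ⇒ f₂ = f₁ · 67.0800/31.1080 = 198 × 2.15636 ≈ 426.9591 mm.
Long-edge AOV on the new format = 2·arctan(53.7 / (2 × 426.9591)) = 2·arctan(0.06289) ≈ 7.1968°.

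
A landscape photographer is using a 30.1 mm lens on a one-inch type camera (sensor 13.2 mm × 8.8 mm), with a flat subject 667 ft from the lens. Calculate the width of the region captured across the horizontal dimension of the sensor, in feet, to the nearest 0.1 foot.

292.5 ft

dₒ: 667 ft × 304.8 mm/ft = 203301.59 mm.
Similar triangles through the lens centre give W/dₒ = w/dᵢ; with 1/f = 1/dₒ + 1/dᵢ this gives W = w·(dₒ − f)/f.
W = 13.2 mm × (203302 − 30.1) / 30.1 = 13.2 × 6753.2058 ≈ 89142.316 mm = 89142.316/304.8 ft = 292.462 ft.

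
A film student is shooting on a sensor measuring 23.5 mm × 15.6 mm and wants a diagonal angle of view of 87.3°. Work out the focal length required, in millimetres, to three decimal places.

Sensor diagonal = √(23.5² + 15.6²) = √795.6100 ≈ 28.2066 mm.
From α = 2·arctan(d/2f) we get f = d / (2·tan(α/2)).
With d = 28.2066 mm and α/2 = 43.65°, tan(α/2) ≈ 0.95395, so f ≈ 28.2066 / 1.90791 ≈ 14.7840 mm.

14.784 mm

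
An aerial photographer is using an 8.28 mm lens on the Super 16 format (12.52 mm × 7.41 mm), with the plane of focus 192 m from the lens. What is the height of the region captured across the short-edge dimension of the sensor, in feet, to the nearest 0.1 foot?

563.7 ft

dₒ: 192 m = 192000 mm.
Similar triangles through the lens centre give W/dₒ = h/dᵢ; with 1/f = 1/dₒ + 1/dᵢ this gives W = h·(dₒ − f)/f.
W = 7.41 mm × (192000 − 8.28) / 8.28 = 7.41 × 23187.4058 ≈ 171818.677 mm = 171818.677/304.8 ft = 563.71 ft.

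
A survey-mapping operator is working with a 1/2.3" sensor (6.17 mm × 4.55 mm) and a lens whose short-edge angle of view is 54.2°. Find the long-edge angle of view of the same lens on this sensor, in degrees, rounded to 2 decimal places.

From the short-edge AOV: f = 4.55 / (2·tan(27.1°)) = 4.55 / 1.02345 ≈ 4.4457 mm.
Long-edge AOV = 2·arctan(6.17 / (2 × 4.4457)) = 2·arctan(0.69392) ≈ 69.5153°.

69.52°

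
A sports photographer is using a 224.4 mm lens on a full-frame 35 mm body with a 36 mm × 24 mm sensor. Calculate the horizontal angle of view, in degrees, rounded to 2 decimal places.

Angle of view α = 2·arctan(w/2f) with w = 36 mm and f = 224.4 mm.
w/2f = 0.08021; arctan(0.08021) ≈ 4.5861°, so α ≈ 9.1722°.

9.17°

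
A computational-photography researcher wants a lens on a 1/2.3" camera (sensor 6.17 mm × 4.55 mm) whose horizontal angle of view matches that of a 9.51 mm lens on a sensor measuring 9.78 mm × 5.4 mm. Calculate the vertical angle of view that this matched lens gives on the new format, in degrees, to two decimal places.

Equal horizontal AOV ⇒ f₂ = f₁ · 6.17/9.78 = 9.51 × 0.63088 ≈ 5.9997 mm.
Vertical AOV on the new format = 2·arctan(4.55 / (2 × 5.9997)) = 2·arctan(0.37919) ≈ 41.5323°.

41.53°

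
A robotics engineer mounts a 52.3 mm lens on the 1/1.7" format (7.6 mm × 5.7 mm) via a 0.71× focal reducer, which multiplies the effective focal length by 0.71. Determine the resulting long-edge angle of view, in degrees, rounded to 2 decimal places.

Effective focal length f = 52.3 × 0.71 = 37.133 mm.
α = 2·arctan(7.6 / (2 × 37.133)) = 2·arctan(0.10233) ≈ 11.6860°.

11.69°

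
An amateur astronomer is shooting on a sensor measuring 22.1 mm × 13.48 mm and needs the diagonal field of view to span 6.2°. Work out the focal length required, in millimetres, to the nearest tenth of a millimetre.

239.0 mm

Sensor diagonal = √(22.1² + 13.48²) = √670.1204 ≈ 25.8867 mm.
From α = 2·arctan(d/2f) we get f = d / (2·tan(α/2)).
With d = 25.8867 mm and α/2 = 3.1°, tan(α/2) ≈ 0.05416, so f ≈ 25.8867 / 0.10832 ≈ 238.9920 mm.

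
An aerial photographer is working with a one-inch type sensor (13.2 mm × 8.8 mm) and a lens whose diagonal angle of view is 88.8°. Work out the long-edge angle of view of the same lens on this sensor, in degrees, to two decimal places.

Sensor diagonal = √(13.2² + 8.8²) = √251.6800 ≈ 15.8644 mm.
From the diagonal AOV: f = 15.8644 / (2·tan(44.4°)) = 15.8644 / 1.95854 ≈ 8.1001 mm.
Long-edge AOV = 2·arctan(13.2 / (2 × 8.1001)) = 2·arctan(0.81480) ≈ 78.3466°.

78.35°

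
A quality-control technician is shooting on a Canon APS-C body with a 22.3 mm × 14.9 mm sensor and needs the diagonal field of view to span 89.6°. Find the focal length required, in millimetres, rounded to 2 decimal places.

13.50 mm

Sensor diagonal = √(22.3² + 14.9²) = √719.3000 ≈ 26.8198 mm.
From α = 2·arctan(d/2f) we get f = d / (2·tan(α/2)).
With d = 26.8198 mm and α/2 = 44.8°, tan(α/2) ≈ 0.99304, so f ≈ 26.8198 / 1.98609 ≈ 13.5038 mm.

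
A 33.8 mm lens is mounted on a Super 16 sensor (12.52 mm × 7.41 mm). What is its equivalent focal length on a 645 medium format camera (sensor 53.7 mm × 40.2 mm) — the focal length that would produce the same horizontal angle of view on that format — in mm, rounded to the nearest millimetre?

Equal angle of view means equal width/f ratio, so f₂ = f₁ · (width₂/width₁) = 33.8 × 53.7/12.52.
f₂ = 33.8 × 4.28914 ≈ 144.973 mm.

145 mm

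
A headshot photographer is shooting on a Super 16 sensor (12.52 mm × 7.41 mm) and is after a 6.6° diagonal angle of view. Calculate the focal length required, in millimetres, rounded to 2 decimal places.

126.16 mm

Sensor diagonal = √(12.52² + 7.41²) = √211.6585 ≈ 14.5485 mm.
From α = 2·arctan(d/2f) we get f = d / (2·tan(α/2)).
With d = 14.5485 mm and α/2 = 3.3°, tan(α/2) ≈ 0.05766, so f ≈ 14.5485 / 0.11532 ≈ 126.1583 mm.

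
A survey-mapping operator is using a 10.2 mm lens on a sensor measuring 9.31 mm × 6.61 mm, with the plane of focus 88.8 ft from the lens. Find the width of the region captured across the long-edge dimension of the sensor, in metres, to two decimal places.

24.70 m

dₒ: 88.8 ft × 304.8 mm/ft = 27066.24 mm.
Similar triangles through the lens centre give W/dₒ = w/dᵢ; with 1/f = 1/dₒ + 1/dᵢ this gives W = w·(dₒ − f)/f.
W = 9.31 mm × (27066.2 − 10.2) / 10.2 = 9.31 × 2652.5529 ≈ 24695.267 mm = 24.6953 m.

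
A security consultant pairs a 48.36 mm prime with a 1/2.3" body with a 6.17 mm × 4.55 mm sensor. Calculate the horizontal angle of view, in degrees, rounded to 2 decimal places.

Angle of view α = 2·arctan(w/2f) with w = 6.17 mm and f = 48.36 mm.
w/2f = 0.06379; arctan(0.06379) ≈ 3.6501°, so α ≈ 7.3002°.

7.30°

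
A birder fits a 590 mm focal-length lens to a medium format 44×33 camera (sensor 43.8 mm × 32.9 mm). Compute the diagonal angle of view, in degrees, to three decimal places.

Sensor diagonal = √(43.8² + 32.9²) = √3000.8500 ≈ 54.7800 mm.
Angle of view α = 2·arctan(d/2f) with d = 54.7800 mm and f = 590 mm.
d/2f = 0.04642; arctan(0.04642) ≈ 2.6580°, so α ≈ 5.3160°.

5.316°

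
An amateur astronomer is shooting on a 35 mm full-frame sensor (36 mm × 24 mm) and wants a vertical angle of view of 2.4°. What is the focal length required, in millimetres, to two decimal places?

572.87 mm

From α = 2·arctan(h/2f) we get f = h / (2·tan(α/2)).
With h = 24 mm and α/2 = 1.2°, tan(α/2) ≈ 0.02095, so f ≈ 24 / 0.04189 ≈ 572.8740 mm.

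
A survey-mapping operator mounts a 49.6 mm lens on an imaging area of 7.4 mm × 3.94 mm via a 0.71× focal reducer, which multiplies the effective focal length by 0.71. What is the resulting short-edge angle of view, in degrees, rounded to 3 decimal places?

Effective focal length f = 49.6 × 0.71 = 35.216 mm.
α = 2·arctan(3.94 / (2 × 35.216)) = 2·arctan(0.05594) ≈ 6.4036°.

6.404°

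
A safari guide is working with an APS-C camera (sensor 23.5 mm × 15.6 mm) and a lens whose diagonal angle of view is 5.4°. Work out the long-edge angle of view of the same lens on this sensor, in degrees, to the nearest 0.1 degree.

4.5°

Sensor diagonal = √(23.5² + 15.6²) = √795.6100 ≈ 28.2066 mm.
From the diagonal AOV: f = 28.2066 / (2·tan(2.7°)) = 28.2066 / 0.09432 ≈ 299.0593 mm.
Long-edge AOV = 2·arctan(23.5 / (2 × 299.0593)) = 2·arctan(0.03929) ≈ 4.5000°.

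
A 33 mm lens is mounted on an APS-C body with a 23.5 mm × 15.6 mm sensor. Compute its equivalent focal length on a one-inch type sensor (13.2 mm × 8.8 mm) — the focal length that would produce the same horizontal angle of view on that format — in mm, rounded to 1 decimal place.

Equal angle of view means equal width/f ratio, so f₂ = f₁ · (width₂/width₁) = 33 × 13.2/23.5.
f₂ = 33 × 0.56170 ≈ 18.536 mm.

18.5 mm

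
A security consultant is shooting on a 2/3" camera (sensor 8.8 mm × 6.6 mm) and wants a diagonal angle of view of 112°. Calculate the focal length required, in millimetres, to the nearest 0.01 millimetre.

Sensor diagonal = √(8.8² + 6.6²) = √121.0000 ≈ 11.0000 mm.
From α = 2·arctan(d/2f) we get f = d / (2·tan(α/2)).
With d = 11.0000 mm and α/2 = 56°, tan(α/2) ≈ 1.48256, so f ≈ 11.0000 / 2.96512 ≈ 3.7098 mm.

3.71 mm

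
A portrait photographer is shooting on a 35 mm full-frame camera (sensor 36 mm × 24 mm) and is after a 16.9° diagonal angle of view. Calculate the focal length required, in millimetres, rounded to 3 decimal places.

145.621 mm

Sensor diagonal = √(36² + 24²) = √1872.0000 ≈ 43.2666 mm.
From α = 2·arctan(d/2f) we get f = d / (2·tan(α/2)).
With d = 43.2666 mm and α/2 = 8.45°, tan(α/2) ≈ 0.14856, so f ≈ 43.2666 / 0.29712 ≈ 145.6210 mm.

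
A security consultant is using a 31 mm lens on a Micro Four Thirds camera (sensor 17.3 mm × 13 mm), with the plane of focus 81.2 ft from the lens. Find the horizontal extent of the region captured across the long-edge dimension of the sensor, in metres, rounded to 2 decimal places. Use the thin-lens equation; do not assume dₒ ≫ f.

13.79 m

dₒ: 81.2 ft × 304.8 mm/ft = 24749.76 mm.
Similar triangles through the lens centre give W/dₒ = w/dᵢ; with 1/f = 1/dₒ + 1/dᵢ this gives W = w·(dₒ − f)/f.
W = 17.3 mm × (24749.8 − 31) / 31 = 17.3 × 797.3793 ≈ 13794.662 mm = 13.7947 m.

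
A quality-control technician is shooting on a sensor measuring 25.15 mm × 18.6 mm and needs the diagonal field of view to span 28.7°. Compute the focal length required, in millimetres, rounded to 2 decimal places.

Sensor diagonal = √(25.15² + 18.6²) = √978.4825 ≈ 31.2807 mm.
From α = 2·arctan(d/2f) we get f = d / (2·tan(α/2)).
With d = 31.2807 mm and α/2 = 14.35°, tan(α/2) ≈ 0.25583, so f ≈ 31.2807 / 0.51165 ≈ 61.1366 mm.

61.14 mm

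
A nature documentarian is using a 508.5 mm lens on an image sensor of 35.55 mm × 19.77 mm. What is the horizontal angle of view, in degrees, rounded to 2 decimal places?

4.00°

Angle of view α = 2·arctan(w/2f) with w = 35.55 mm and f = 508.5 mm.
w/2f = 0.03496; arctan(0.03496) ≈ 2.0020°, so α ≈ 4.0040°.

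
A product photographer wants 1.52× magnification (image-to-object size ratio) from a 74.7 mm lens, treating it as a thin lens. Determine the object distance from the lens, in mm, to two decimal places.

123.84 mm

With m = dᵢ/dₒ and 1/f = 1/dₒ + 1/dᵢ, substituting dᵢ = m·dₒ gives 1/f = (1 + 1/m)/dₒ, hence dₒ = f·(1 + 1/m).
dₒ = 74.7 × (1 + 1/1.52) = 74.7 × 1.65789 ≈ 123.845 mm.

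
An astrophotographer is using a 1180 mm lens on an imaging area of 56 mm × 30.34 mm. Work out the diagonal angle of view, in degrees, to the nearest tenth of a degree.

3.1°

Sensor diagonal = √(56² + 30.34²) = √4056.5156 ≈ 63.6908 mm.
Angle of view α = 2·arctan(d/2f) with d = 63.6908 mm and f = 1180 mm.
d/2f = 0.02699; arctan(0.02699) ≈ 1.5459°, so α ≈ 3.0918°.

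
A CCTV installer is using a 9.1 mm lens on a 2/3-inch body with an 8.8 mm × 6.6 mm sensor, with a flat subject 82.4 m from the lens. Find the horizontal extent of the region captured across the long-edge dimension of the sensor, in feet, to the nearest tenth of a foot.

dₒ: 82.4 m = 82400 mm.
Similar triangles through the lens centre give W/dₒ = w/dᵢ; with 1/f = 1/dₒ + 1/dᵢ this gives W = w·(dₒ − f)/f.
W = 8.8 mm × (82400 − 9.1) / 9.1 = 8.8 × 9053.9451 ≈ 79674.716 mm = 79674.716/304.8 ft = 261.4 ft.

261.4 ft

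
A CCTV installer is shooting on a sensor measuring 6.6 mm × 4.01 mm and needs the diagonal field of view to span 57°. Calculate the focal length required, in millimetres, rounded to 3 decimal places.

Sensor diagonal = √(6.6² + 4.01²) = √59.6401 ≈ 7.7227 mm.
From α = 2·arctan(d/2f) we get f = d / (2·tan(α/2)).
With d = 7.7227 mm and α/2 = 28.5°, tan(α/2) ≈ 0.54296, so f ≈ 7.7227 / 1.08591 ≈ 7.1117 mm.

7.112 mm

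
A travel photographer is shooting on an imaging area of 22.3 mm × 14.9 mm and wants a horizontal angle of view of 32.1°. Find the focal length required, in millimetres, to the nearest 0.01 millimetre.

38.76 mm

From α = 2·arctan(w/2f) we get f = w / (2·tan(α/2)).
With w = 22.3 mm and α/2 = 16.05°, tan(α/2) ≈ 0.28769, so f ≈ 22.3 / 0.57538 ≈ 38.7570 mm.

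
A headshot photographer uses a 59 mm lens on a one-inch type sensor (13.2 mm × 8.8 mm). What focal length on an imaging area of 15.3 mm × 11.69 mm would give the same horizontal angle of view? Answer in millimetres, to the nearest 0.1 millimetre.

Equal angle of view means equal width/f ratio, so f₂ = f₁ · (width₂/width₁) = 59 × 15.3/13.2.
f₂ = 59 × 1.15909 ≈ 68.386 mm.

68.4 mm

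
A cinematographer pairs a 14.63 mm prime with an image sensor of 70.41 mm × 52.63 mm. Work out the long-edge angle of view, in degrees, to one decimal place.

Angle of view α = 2·arctan(w/2f) with w = 70.41 mm and f = 14.63 mm.
w/2f = 2.40636; arctan(2.40636) ≈ 67.4339°, so α ≈ 134.8678°.

134.9°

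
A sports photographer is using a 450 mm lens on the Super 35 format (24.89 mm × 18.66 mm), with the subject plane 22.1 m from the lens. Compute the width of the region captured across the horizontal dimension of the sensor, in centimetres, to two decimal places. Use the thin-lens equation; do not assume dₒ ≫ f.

dₒ: 22.1 m = 22100 mm.
Similar triangles through the lens centre give W/dₒ = w/dᵢ; with 1/f = 1/dₒ + 1/dᵢ this gives W = w·(dₒ − f)/f.
W = 24.89 mm × (22100 − 450) / 450 = 24.89 × 48.1111 ≈ 1197.486 mm = 119.749 cm.

119.75 cm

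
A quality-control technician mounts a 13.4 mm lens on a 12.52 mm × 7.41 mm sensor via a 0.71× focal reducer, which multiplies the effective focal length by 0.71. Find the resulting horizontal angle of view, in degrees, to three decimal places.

Effective focal length f = 13.4 × 0.71 = 9.514 mm.
α = 2·arctan(12.52 / (2 × 9.514)) = 2·arctan(0.65798) ≈ 66.6881°.

66.688°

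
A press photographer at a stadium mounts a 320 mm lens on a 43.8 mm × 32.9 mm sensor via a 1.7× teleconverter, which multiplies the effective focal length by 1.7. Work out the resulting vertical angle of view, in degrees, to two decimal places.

Effective focal length f = 320 × 1.7 = 544 mm.
α = 2·arctan(32.9 / (2 × 544)) = 2·arctan(0.03024) ≈ 3.4641°.

3.46°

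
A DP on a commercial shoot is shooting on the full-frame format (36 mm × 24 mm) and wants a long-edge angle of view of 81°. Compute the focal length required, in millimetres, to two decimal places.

21.08 mm

From α = 2·arctan(w/2f) we get f = w / (2·tan(α/2)).
With w = 36 mm and α/2 = 40.5°, tan(α/2) ≈ 0.85408, so f ≈ 36 / 1.70816 ≈ 21.0753 mm.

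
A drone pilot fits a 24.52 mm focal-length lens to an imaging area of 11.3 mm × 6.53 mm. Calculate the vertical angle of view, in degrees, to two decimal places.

Angle of view α = 2·arctan(h/2f) with h = 6.53 mm and f = 24.52 mm.
h/2f = 0.13316; arctan(0.13316) ≈ 7.5847°, so α ≈ 15.1694°.

15.17°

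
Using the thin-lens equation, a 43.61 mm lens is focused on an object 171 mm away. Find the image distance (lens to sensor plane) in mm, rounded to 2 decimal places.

58.54 mm

1/dᵢ = 1/f − 1/dₒ = 1/43.61 − 1/171 = 0.0170826 mm⁻¹.
dᵢ = 1/0.0170826 ≈ 58.5392 mm.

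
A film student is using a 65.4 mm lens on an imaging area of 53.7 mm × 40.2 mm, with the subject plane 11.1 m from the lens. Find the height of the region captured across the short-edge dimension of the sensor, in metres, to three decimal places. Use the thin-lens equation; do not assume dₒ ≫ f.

dₒ: 11.1 m = 11100 mm.
Similar triangles through the lens centre give W/dₒ = h/dᵢ; with 1/f = 1/dₒ + 1/dᵢ this gives W = h·(dₒ − f)/f.
W = 40.2 mm × (11100 − 65.4) / 65.4 = 40.2 × 168.7248 ≈ 6782.736 mm = 6.78274 m.

6.783 m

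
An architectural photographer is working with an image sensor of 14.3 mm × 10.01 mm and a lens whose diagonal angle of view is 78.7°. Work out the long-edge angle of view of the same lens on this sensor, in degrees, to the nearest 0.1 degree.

Sensor diagonal = √(14.3² + 10.01²) = √304.6901 ≈ 17.4554 mm.
From the diagonal AOV: f = 17.4554 / (2·tan(39.35°)) = 17.4554 / 1.63990 ≈ 10.6442 mm.
Long-edge AOV = 2·arctan(14.3 / (2 × 10.6442)) = 2·arctan(0.67173) ≈ 67.7807°.

67.8°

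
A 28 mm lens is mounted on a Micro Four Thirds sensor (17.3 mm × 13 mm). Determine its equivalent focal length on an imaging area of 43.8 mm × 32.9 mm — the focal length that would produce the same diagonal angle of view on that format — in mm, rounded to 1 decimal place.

Sensor diagonal = √(17.3² + 13²) = √468.2900 ≈ 21.6400 mm.
Sensor diagonal = √(43.8² + 32.9²) = √3000.8500 ≈ 54.7800 mm.
Equal angle of view means equal diagonal/f ratio, so f₂ = f₁ · (diagonal₂/diagonal₁) = 28 × 54.7800/21.6400.
f₂ = 28 × 2.53142 ≈ 70.880 mm.

70.9 mm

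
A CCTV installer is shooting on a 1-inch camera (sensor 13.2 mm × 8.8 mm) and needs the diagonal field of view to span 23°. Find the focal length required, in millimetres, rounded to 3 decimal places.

Sensor diagonal = √(13.2² + 8.8²) = √251.6800 ≈ 15.8644 mm.
From α = 2·arctan(d/2f) we get f = d / (2·tan(α/2)).
With d = 15.8644 mm and α/2 = 11.5°, tan(α/2) ≈ 0.20345, so f ≈ 15.8644 / 0.40690 ≈ 38.9881 mm.

38.988 mm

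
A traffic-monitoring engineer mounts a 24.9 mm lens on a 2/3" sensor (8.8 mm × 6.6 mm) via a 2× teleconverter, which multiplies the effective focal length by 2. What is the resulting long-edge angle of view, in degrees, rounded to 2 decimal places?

Effective focal length f = 24.9 × 2 = 49.8 mm.
α = 2·arctan(8.8 / (2 × 49.8)) = 2·arctan(0.08835) ≈ 10.0983°.

10.10°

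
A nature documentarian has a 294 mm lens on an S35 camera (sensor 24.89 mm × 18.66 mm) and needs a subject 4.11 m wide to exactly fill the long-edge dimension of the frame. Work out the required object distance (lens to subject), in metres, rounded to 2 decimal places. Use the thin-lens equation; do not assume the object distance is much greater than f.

48.84 m

W: 4.11 m = 4110 mm.
Magnification m = w/W = dᵢ/dₒ; combined with 1/f = 1/dₒ + 1/dᵢ this gives dₒ = f·(1 + W/w).
dₒ = 294 mm × (1 + 4110/24.89) = 294 × 166.1266 ≈ 48841.208 mm = 48.8412 m.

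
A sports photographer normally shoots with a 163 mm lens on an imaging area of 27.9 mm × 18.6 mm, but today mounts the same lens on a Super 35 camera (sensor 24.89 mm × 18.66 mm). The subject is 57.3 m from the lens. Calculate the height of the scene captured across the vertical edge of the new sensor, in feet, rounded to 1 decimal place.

21.5 ft

The focal length stays 163 mm; the relevant sensor dimension is now h = 18.66 mm. Object distance dₒ = 57.3 m = 57300 mm.
Thin-lens field height W = h·(dₒ − f)/f = 18.66 × (57300 − 163)/163 ≈ 6540.960 mm = 6540.960/304.8 ft = 21.4598 ft.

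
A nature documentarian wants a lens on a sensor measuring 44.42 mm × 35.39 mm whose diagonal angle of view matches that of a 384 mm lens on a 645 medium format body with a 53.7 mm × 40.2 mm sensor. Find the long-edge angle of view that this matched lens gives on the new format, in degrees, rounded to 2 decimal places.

7.82°

Sensor diagonal = √(53.7² + 40.2²) = √4499.7300 ≈ 67.0800 mm.
Sensor diagonal = √(44.42² + 35.39²) = √3225.5885 ≈ 56.7943 mm.
Equal diagonal AOV ⇒ f₂ = f₁ · 56.7943/67.0800 = 384 × 0.84666 ≈ 325.1191 mm.
Long-edge AOV on the new format = 2·arctan(44.42 / (2 × 325.1191)) = 2·arctan(0.06831) ≈ 7.8160°.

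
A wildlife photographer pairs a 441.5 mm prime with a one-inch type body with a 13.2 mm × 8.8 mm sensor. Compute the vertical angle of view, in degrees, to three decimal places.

1.142°

Angle of view α = 2·arctan(h/2f) with h = 8.8 mm and f = 441.5 mm.
h/2f = 0.00997; arctan(0.00997) ≈ 0.5710°, so α ≈ 1.1420°.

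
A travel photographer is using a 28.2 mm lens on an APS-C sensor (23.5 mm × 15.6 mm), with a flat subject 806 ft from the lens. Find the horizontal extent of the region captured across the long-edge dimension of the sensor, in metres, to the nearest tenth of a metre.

dₒ: 806 ft × 304.8 mm/ft = 245668.79 mm.
Similar triangles through the lens centre give W/dₒ = w/dᵢ; with 1/f = 1/dₒ + 1/dᵢ this gives W = w·(dₒ − f)/f.
W = 23.5 mm × (245669 − 28.2) / 28.2 = 23.5 × 8710.6593 ≈ 204700.493 mm = 204.7 m.

204.7 m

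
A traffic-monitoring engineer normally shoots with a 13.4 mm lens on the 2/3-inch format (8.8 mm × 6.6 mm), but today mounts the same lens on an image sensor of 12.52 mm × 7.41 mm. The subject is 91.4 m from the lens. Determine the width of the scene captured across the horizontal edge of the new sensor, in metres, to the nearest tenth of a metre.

85.4 m

The focal length stays 13.4 mm; the relevant sensor dimension is now w = 12.52 mm. Object distance dₒ = 91.4 m = 91400 mm.
Thin-lens field width W = w·(dₒ − f)/f = 12.52 × (91400 − 13.4)/13.4 ≈ 85385.092 mm = 85.3851 m.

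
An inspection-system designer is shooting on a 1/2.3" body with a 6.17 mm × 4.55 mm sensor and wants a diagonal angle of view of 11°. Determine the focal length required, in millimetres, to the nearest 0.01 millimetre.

Sensor diagonal = √(6.17² + 4.55²) = √58.7714 ≈ 7.6663 mm.
From α = 2·arctan(d/2f) we get f = d / (2·tan(α/2)).
With d = 7.6663 mm and α/2 = 5.5°, tan(α/2) ≈ 0.09629, so f ≈ 7.6663 / 0.19258 ≈ 39.8085 mm.

39.81 mm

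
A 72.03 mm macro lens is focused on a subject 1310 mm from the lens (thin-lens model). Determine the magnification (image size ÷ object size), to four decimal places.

Thin lens: 1/f = 1/dₒ + 1/dᵢ → 1/dᵢ = 1/72.03 − 1/1310 = 0.0131197 mm⁻¹, so dᵢ ≈ 76.2210 mm.
Magnification m = dᵢ/dₒ = 76.2210/1310 ≈ 0.05818.

0.0582×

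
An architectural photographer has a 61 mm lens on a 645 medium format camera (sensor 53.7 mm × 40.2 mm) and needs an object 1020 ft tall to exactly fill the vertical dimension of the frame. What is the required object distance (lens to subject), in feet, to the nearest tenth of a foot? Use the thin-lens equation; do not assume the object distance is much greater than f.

W: 1020 ft × 304.8 mm/ft = 310895.99 mm.
Magnification m = h/W = dᵢ/dₒ; combined with 1/f = 1/dₒ + 1/dᵢ this gives dₒ = f·(1 + W/h).
dₒ = 61 mm × (1 + 310896/40.2) = 61 × 7734.7311 ≈ 471818.597 mm = 471818.597/304.8 ft = 1547.96 ft.

1548.0 ft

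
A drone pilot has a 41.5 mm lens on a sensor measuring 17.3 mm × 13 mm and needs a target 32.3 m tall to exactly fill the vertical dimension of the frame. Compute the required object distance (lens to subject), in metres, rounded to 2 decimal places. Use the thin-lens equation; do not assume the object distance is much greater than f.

W: 32.3 m = 32300 mm.
Magnification m = h/W = dᵢ/dₒ; combined with 1/f = 1/dₒ + 1/dᵢ this gives dₒ = f·(1 + W/h).
dₒ = 41.5 mm × (1 + 32300/13) = 41.5 × 2485.6154 ≈ 103153.038 mm = 103.153 m.

103.15 m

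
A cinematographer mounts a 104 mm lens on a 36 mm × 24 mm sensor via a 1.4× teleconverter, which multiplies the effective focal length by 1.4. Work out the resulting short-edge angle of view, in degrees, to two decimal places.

9.42°

Effective focal length f = 104 × 1.4 = 145.6 mm.
α = 2·arctan(24 / (2 × 145.6)) = 2·arctan(0.08242) ≈ 9.4231°.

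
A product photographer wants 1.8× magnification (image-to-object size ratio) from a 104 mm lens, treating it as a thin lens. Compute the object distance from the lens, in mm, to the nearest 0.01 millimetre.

With m = dᵢ/dₒ and 1/f = 1/dₒ + 1/dᵢ, substituting dᵢ = m·dₒ gives 1/f = (1 + 1/m)/dₒ, hence dₒ = f·(1 + 1/m).
dₒ = 104 × (1 + 1/1.8) = 104 × 1.55556 ≈ 161.778 mm.

161.78 mm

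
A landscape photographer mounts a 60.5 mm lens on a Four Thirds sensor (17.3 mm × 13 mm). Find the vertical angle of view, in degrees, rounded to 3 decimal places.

Angle of view α = 2·arctan(h/2f) with h = 13 mm and f = 60.5 mm.
h/2f = 0.10744; arctan(0.10744) ≈ 6.1322°, so α ≈ 12.2644°.

12.264°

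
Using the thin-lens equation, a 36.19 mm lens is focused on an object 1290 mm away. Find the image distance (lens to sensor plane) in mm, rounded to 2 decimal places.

1/dᵢ = 1/f − 1/dₒ = 1/36.19 − 1/1290 = 0.0268567 mm⁻¹.
dᵢ = 1/0.0268567 ≈ 37.2346 mm.

37.23 mm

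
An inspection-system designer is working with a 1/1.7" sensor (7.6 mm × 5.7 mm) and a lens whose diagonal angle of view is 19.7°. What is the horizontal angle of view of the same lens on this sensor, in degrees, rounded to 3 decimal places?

Sensor diagonal = √(7.6² + 5.7²) = √90.2500 ≈ 9.5000 mm.
From the diagonal AOV: f = 9.5000 / (2·tan(9.85°)) = 9.5000 / 0.34726 ≈ 27.3572 mm.
Horizontal AOV = 2·arctan(7.6 / (2 × 27.3572)) = 2·arctan(0.13890) ≈ 15.8159°.

15.816°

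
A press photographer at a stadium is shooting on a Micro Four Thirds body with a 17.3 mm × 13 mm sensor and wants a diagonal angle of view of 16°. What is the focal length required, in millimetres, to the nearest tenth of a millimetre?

77.0 mm

Sensor diagonal = √(17.3² + 13²) = √468.2900 ≈ 21.6400 mm.
From α = 2·arctan(d/2f) we get f = d / (2·tan(α/2)).
With d = 21.6400 mm and α/2 = 8°, tan(α/2) ≈ 0.14054, so f ≈ 21.6400 / 0.28108 ≈ 76.9883 mm.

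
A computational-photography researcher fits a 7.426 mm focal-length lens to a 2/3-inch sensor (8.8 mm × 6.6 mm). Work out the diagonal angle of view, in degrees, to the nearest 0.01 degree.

Sensor diagonal = √(8.8² + 6.6²) = √121.0000 ≈ 11.0000 mm.
Angle of view α = 2·arctan(d/2f) with d = 11.0000 mm and f = 7.426 mm.
d/2f = 0.74064; arctan(0.74064) ≈ 36.5252°, so α ≈ 73.0503°.

73.05°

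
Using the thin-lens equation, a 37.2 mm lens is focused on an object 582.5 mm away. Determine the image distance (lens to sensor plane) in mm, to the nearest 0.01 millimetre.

1/dᵢ = 1/f − 1/dₒ = 1/37.2 − 1/582.5 = 0.0251650 mm⁻¹.
dᵢ = 1/0.0251650 ≈ 39.7378 mm.

39.74 mm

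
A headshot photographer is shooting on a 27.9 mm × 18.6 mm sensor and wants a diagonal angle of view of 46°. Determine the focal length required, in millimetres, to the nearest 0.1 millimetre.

Sensor diagonal = √(27.9² + 18.6²) = √1124.3700 ≈ 33.5316 mm.
From α = 2·arctan(d/2f) we get f = d / (2·tan(α/2)).
With d = 33.5316 mm and α/2 = 23°, tan(α/2) ≈ 0.42447, so f ≈ 33.5316 / 0.84895 ≈ 39.4978 mm.

39.5 mm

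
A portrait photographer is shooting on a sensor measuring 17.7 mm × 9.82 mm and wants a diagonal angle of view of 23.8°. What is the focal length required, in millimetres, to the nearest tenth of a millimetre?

Sensor diagonal = √(17.7² + 9.82²) = √409.7224 ≈ 20.2416 mm.
From α = 2·arctan(d/2f) we get f = d / (2·tan(α/2)).
With d = 20.2416 mm and α/2 = 11.9°, tan(α/2) ≈ 0.21073, so f ≈ 20.2416 / 0.42147 ≈ 48.0266 mm.

48.0 mm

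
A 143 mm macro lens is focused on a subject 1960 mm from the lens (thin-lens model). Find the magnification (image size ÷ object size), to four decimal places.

Thin lens: 1/f = 1/dₒ + 1/dᵢ → 1/dᵢ = 1/143 − 1/1960 = 0.0064828 mm⁻¹, so dᵢ ≈ 154.2543 mm.
Magnification m = dᵢ/dₒ = 154.2543/1960 ≈ 0.07870.

0.0787×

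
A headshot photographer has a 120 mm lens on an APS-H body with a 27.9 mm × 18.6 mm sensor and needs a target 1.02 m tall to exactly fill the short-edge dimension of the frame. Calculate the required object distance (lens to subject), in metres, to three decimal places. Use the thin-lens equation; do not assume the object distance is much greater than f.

6.701 m

W: 1.02 m = 1020 mm.
Magnification m = h/W = dᵢ/dₒ; combined with 1/f = 1/dₒ + 1/dᵢ this gives dₒ = f·(1 + W/h).
dₒ = 120 mm × (1 + 1020/18.6) = 120 × 55.8387 ≈ 6700.645 mm = 6.70065 m.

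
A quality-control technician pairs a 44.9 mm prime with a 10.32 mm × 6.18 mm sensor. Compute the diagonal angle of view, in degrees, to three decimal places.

Sensor diagonal = √(10.32² + 6.18²) = √144.6948 ≈ 12.0289 mm.
Angle of view α = 2·arctan(d/2f) with d = 12.0289 mm and f = 44.9 mm.
d/2f = 0.13395; arctan(0.13395) ≈ 7.6295°, so α ≈ 15.2590°.

15.259°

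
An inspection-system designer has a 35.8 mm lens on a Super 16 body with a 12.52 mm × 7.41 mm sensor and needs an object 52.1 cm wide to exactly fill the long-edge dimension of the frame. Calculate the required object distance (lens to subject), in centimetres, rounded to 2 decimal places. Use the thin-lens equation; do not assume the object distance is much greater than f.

W: 52.1 cm = 521 mm.
Magnification m = w/W = dᵢ/dₒ; combined with 1/f = 1/dₒ + 1/dᵢ this gives dₒ = f·(1 + W/w).
dₒ = 35.8 mm × (1 + 521/12.52) = 35.8 × 42.6134 ≈ 1525.560 mm = 152.556 cm.

152.56 cm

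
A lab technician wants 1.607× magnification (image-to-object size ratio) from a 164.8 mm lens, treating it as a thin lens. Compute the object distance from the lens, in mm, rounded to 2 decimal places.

267.35 mm

With m = dᵢ/dₒ and 1/f = 1/dₒ + 1/dᵢ, substituting dᵢ = m·dₒ gives 1/f = (1 + 1/m)/dₒ, hence dₒ = f·(1 + 1/m).
dₒ = 164.8 × (1 + 1/1.607) = 164.8 × 1.62228 ≈ 267.351 mm.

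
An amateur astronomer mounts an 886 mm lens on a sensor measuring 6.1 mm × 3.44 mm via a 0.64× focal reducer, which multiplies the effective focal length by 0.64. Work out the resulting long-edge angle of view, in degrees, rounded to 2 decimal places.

Effective focal length f = 886 × 0.64 = 567.04 mm.
α = 2·arctan(6.1 / (2 × 567.04)) = 2·arctan(0.00538) ≈ 0.6164°.

0.62°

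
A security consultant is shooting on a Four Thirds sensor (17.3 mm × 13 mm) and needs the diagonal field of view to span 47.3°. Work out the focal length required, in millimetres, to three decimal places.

Sensor diagonal = √(17.3² + 13²) = √468.2900 ≈ 21.6400 mm.
From α = 2·arctan(d/2f) we get f = d / (2·tan(α/2)).
With d = 21.6400 mm and α/2 = 23.65°, tan(α/2) ≈ 0.43793, so f ≈ 21.6400 / 0.87586 ≈ 24.7072 mm.

24.707 mm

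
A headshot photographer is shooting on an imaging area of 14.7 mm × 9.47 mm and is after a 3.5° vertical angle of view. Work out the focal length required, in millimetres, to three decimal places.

From α = 2·arctan(h/2f) we get f = h / (2·tan(α/2)).
With h = 9.47 mm and α/2 = 1.75°, tan(α/2) ≈ 0.03055, so f ≈ 9.47 / 0.06111 ≈ 154.9778 mm.

154.978 mm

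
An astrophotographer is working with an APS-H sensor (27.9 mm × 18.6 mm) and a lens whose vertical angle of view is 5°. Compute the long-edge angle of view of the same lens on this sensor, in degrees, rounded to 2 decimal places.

From the vertical AOV: f = 18.6 / (2·tan(2.5°)) = 18.6 / 0.08732 ≈ 213.0050 mm.
Long-edge AOV = 2·arctan(27.9 / (2 × 213.0050)) = 2·arctan(0.06549) ≈ 7.4941°.

7.49°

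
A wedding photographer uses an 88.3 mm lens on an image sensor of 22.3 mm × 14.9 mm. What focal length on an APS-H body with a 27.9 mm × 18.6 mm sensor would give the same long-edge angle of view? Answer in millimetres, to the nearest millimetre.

110 mm

Equal angle of view means equal width/f ratio, so f₂ = f₁ · (width₂/width₁) = 88.3 × 27.9/22.3.
f₂ = 88.3 × 1.25112 ≈ 110.474 mm.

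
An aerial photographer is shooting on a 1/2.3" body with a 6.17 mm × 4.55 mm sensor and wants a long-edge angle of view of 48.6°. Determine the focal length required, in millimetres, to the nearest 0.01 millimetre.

From α = 2·arctan(w/2f) we get f = w / (2·tan(α/2)).
With w = 6.17 mm and α/2 = 24.3°, tan(α/2) ≈ 0.45152, so f ≈ 6.17 / 0.90303 ≈ 6.8325 mm.

6.83 mm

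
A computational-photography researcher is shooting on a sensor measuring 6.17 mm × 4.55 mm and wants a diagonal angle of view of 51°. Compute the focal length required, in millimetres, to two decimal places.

Sensor diagonal = √(6.17² + 4.55²) = √58.7714 ≈ 7.6663 mm.
From α = 2·arctan(d/2f) we get f = d / (2·tan(α/2)).
With d = 7.6663 mm and α/2 = 25.5°, tan(α/2) ≈ 0.47698, so f ≈ 7.6663 / 0.95395 ≈ 8.0363 mm.

8.04 mm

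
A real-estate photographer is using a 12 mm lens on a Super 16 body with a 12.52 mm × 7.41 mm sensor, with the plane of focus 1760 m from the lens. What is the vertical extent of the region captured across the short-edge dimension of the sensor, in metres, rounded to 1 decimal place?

dₒ: 1760 m = 1.76e+06 mm.
Similar triangles through the lens centre give W/dₒ = h/dᵢ; with 1/f = 1/dₒ + 1/dᵢ this gives W = h·(dₒ − f)/f.
W = 7.41 mm × (1.76e+06 − 12) / 12 = 7.41 × 146665.6667 ≈ 1086792.590 mm = 1086.79 m.

1086.8 m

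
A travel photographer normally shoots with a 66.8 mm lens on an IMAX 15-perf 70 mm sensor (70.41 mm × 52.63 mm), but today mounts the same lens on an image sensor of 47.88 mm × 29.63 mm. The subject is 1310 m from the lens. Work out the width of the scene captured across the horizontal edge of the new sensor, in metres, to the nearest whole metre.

The focal length stays 66.8 mm; the relevant sensor dimension is now w = 47.88 mm. Object distance dₒ = 1310 m = 1.31e+06 mm.
Thin-lens field width W = w·(dₒ − f)/f = 47.88 × (1.31e+06 − 66.8)/66.8 ≈ 938916.192 mm = 938.916 m.

939 m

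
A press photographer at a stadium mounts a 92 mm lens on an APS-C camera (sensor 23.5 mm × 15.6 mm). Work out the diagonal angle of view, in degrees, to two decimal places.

Sensor diagonal = √(23.5² + 15.6²) = √795.6100 ≈ 28.2066 mm.
Angle of view α = 2·arctan(d/2f) with d = 28.2066 mm and f = 92 mm.
d/2f = 0.15330; arctan(0.15330) ≈ 8.7154°, so α ≈ 17.4308°.

17.43°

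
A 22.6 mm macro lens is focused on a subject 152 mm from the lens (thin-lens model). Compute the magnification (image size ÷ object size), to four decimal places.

0.1747×

Thin lens: 1/f = 1/dₒ + 1/dᵢ → 1/dᵢ = 1/22.6 − 1/152 = 0.0376688 mm⁻¹, so dᵢ ≈ 26.5471 mm.
Magnification m = dᵢ/dₒ = 26.5471/152 ≈ 0.17465.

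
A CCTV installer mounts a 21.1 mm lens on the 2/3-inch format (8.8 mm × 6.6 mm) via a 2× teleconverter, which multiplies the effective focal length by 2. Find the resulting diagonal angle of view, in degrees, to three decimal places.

14.851°

Effective focal length f = 21.1 × 2 = 42.2 mm.
Sensor diagonal = √(8.8² + 6.6²) = √121.0000 ≈ 11.0000 mm.
α = 2·arctan(11.000 / (2 × 42.2)) = 2·arctan(0.13033) ≈ 14.8512°.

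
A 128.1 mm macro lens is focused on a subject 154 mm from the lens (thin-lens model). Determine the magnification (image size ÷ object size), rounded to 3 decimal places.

Thin lens: 1/f = 1/dₒ + 1/dᵢ → 1/dᵢ = 1/128.1 − 1/154 = 0.0013129 mm⁻¹, so dᵢ ≈ 761.6757 mm.
Magnification m = dᵢ/dₒ = 761.6757/154 ≈ 4.94595.

4.946×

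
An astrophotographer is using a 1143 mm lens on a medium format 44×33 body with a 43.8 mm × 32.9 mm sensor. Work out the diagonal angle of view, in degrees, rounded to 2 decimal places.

Sensor diagonal = √(43.8² + 32.9²) = √3000.8500 ≈ 54.7800 mm.
Angle of view α = 2·arctan(d/2f) with d = 54.7800 mm and f = 1143 mm.
d/2f = 0.02396; arctan(0.02396) ≈ 1.3727°, so α ≈ 2.7455°.

2.75°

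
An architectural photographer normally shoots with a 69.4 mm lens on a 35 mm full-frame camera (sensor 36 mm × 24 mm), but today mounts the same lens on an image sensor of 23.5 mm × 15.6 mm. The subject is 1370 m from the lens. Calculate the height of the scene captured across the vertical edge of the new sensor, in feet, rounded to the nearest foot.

The focal length stays 69.4 mm; the relevant sensor dimension is now h = 15.6 mm. Object distance dₒ = 1370 m = 1.37e+06 mm.
Thin-lens field height W = h·(dₒ − f)/f = 15.6 × (1.37e+06 − 69.4)/69.4 ≈ 307938.290 mm = 307938.290/304.8 ft = 1010.3 ft.

1010 ft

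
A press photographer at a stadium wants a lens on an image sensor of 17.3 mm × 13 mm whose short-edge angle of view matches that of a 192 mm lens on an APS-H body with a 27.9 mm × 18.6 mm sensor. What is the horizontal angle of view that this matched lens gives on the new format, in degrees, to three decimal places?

Equal short-edge AOV ⇒ f₂ = f₁ · 13/18.6 = 192 × 0.69892 ≈ 134.1935 mm.
Horizontal AOV on the new format = 2·arctan(17.3 / (2 × 134.1935)) = 2·arctan(0.06446) ≈ 7.3763°.

7.376°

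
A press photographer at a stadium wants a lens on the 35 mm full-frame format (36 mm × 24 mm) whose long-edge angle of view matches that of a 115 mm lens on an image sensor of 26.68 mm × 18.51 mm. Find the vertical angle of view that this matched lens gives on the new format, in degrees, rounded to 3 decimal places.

8.844°

Equal long-edge AOV ⇒ f₂ = f₁ · 36/26.68 = 115 × 1.34933 ≈ 155.1724 mm.
Vertical AOV on the new format = 2·arctan(24 / (2 × 155.1724)) = 2·arctan(0.07733) ≈ 8.8441°.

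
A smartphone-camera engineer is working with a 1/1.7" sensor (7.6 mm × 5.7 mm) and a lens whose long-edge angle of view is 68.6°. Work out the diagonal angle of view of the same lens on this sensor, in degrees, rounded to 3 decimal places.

From the long-edge AOV: f = 7.6 / (2·tan(34.3°)) = 7.6 / 1.36431 ≈ 5.5706 mm.
Sensor diagonal = √(7.6² + 5.7²) = √90.2500 ≈ 9.5000 mm.
Diagonal AOV = 2·arctan(9.5000 / (2 × 5.5706)) = 2·arctan(0.85269) ≈ 80.9079°.

80.908°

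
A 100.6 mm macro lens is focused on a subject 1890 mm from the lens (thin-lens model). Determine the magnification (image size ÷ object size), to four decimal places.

0.0562×

Thin lens: 1/f = 1/dₒ + 1/dᵢ → 1/dᵢ = 1/100.6 − 1/1890 = 0.0094113 mm⁻¹, so dᵢ ≈ 106.2557 mm.
Magnification m = dᵢ/dₒ = 106.2557/1890 ≈ 0.05622.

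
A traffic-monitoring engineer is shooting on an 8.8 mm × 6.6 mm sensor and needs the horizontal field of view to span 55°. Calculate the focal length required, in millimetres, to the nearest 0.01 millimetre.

8.45 mm

From α = 2·arctan(w/2f) we get f = w / (2·tan(α/2)).
With w = 8.8 mm and α/2 = 27.5°, tan(α/2) ≈ 0.52057, so f ≈ 8.8 / 1.04113 ≈ 8.4523 mm.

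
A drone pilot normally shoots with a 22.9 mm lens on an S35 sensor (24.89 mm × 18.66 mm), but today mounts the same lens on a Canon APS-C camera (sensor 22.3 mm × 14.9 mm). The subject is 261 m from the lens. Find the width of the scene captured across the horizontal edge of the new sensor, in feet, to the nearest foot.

The focal length stays 22.9 mm; the relevant sensor dimension is now w = 22.3 mm. Object distance dₒ = 261 m = 261000 mm.
Thin-lens field width W = w·(dₒ − f)/f = 22.3 × (261000 − 22.9)/22.9 ≈ 254139.272 mm = 254139.272/304.8 ft = 833.79 ft.

834 ft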